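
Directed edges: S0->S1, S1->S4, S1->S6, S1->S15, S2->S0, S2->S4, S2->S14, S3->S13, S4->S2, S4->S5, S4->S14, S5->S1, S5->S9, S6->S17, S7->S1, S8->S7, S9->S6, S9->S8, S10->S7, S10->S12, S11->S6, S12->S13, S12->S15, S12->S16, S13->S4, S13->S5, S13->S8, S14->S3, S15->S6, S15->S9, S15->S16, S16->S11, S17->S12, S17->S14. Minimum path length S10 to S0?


BFS layer-by-layer from S10:
  dist 0: {S10}
  dist 1: {S7, S12}
  dist 2: {S1, S13, S15, S16}
  dist 3: {S4, S5, S6, S8, S9, S11}
  dist 4: {S2, S14, S17}
  dist 5: {S0, S3}
  -> S0 reached at distance 5
Shortest path length = 5

5


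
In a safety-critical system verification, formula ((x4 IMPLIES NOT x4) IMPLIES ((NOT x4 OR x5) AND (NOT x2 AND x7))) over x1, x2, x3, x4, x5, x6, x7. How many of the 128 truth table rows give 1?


Formula: ((x4 IMPLIES NOT x4) IMPLIES ((NOT x4 OR x5) AND (NOT x2 AND x7))) over 7 vars (128 rows)
Evaluate each row (x1, x2, x3, x4, x5, x6, x7 as bits, MSB first):
  row 0 [0000000]: ((0 IMPLIES NOT 0) IMPLIES ((NOT 0 OR 0) AND (NOT 0 AND 0))) -> 0
  row 1 [0000001]: ((0 IMPLIES NOT 0) IMPLIES ((NOT 0 OR 0) AND (NOT 0 AND 1))) -> 1
  row 2 [0000010]: ((0 IMPLIES NOT 0) IMPLIES ((NOT 0 OR 0) AND (NOT 0 AND 0))) -> 0
  row 3 [0000011]: ((0 IMPLIES NOT 0) IMPLIES ((NOT 0 OR 0) AND (NOT 0 AND 1))) -> 1
  row 4 [0000100]: ((0 IMPLIES NOT 0) IMPLIES ((NOT 0 OR 1) AND (NOT 0 AND 0))) -> 0
  (every remaining row is evaluated the same way; all 128 results are listed next)
Full result column, 8 rows per line (x1,x2,x3,x4 fixed per line; x5,x6,x7 runs 000..111 left to right):
  rows 0-7 [x1,x2,x3,x4=0000]: 01010101  (ones: 4)
  rows 8-15 [x1,x2,x3,x4=0001]: 11111111  (ones: 8)
  rows 16-23 [x1,x2,x3,x4=0010]: 01010101  (ones: 4)
  rows 24-31 [x1,x2,x3,x4=0011]: 11111111  (ones: 8)
  rows 32-39 [x1,x2,x3,x4=0100]: 00000000  (ones: 0)
  rows 40-47 [x1,x2,x3,x4=0101]: 11111111  (ones: 8)
  rows 48-55 [x1,x2,x3,x4=0110]: 00000000  (ones: 0)
  rows 56-63 [x1,x2,x3,x4=0111]: 11111111  (ones: 8)
  rows 64-71 [x1,x2,x3,x4=1000]: 01010101  (ones: 4)
  rows 72-79 [x1,x2,x3,x4=1001]: 11111111  (ones: 8)
  rows 80-87 [x1,x2,x3,x4=1010]: 01010101  (ones: 4)
  rows 88-95 [x1,x2,x3,x4=1011]: 11111111  (ones: 8)
  rows 96-103 [x1,x2,x3,x4=1100]: 00000000  (ones: 0)
  rows 104-111 [x1,x2,x3,x4=1101]: 11111111  (ones: 8)
  rows 112-119 [x1,x2,x3,x4=1110]: 00000000  (ones: 0)
  rows 120-127 [x1,x2,x3,x4=1111]: 11111111  (ones: 8)
Count of 1-rows = 4+8+4+8+0+8+0+8+4+8+4+8+0+8+0+8 = 80

80


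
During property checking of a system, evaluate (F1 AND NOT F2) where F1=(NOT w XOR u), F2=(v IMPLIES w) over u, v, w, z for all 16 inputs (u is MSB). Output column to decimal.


F1 = (NOT w XOR u)
F2 = (v IMPLIES w)
Counterexample to F1=>F2 is where F1=1 and F2=0.
Evaluate each row (bits = u,v,w,z, MSB first):
  row 0 [0000]: F1=1 F2=1 -> F1&~F2 -> 0
  row 1 [0001]: F1=1 F2=1 -> F1&~F2 -> 0
  row 2 [0010]: F1=0 F2=1 -> F1&~F2 -> 0
  row 3 [0011]: F1=0 F2=1 -> F1&~F2 -> 0
  row 4 [0100]: F1=1 F2=0 -> F1&~F2 -> 1
  row 5 [0101]: F1=1 F2=0 -> F1&~F2 -> 1
  row 6 [0110]: F1=0 F2=1 -> F1&~F2 -> 0
  row 7 [0111]: F1=0 F2=1 -> F1&~F2 -> 0
  row 8 [1000]: F1=0 F2=1 -> F1&~F2 -> 0
  row 9 [1001]: F1=0 F2=1 -> F1&~F2 -> 0
  row 10 [1010]: F1=1 F2=1 -> F1&~F2 -> 0
  row 11 [1011]: F1=1 F2=1 -> F1&~F2 -> 0
  row 12 [1100]: F1=0 F2=0 -> F1&~F2 -> 0
  row 13 [1101]: F1=0 F2=0 -> F1&~F2 -> 0
  row 14 [1110]: F1=1 F2=1 -> F1&~F2 -> 0
  row 15 [1111]: F1=1 F2=1 -> F1&~F2 -> 0
Full result column, 4 rows per line (u,v fixed per line; w,z runs 00..11 left to right):
  rows 0-3 [u,v=00]: 0000  = hex 0
  rows 4-7 [u,v=01]: 1100  = hex C
  rows 8-11 [u,v=10]: 0000  = hex 0
  rows 12-15 [u,v=11]: 0000  = hex 0
Counterexample vector (row 0 .. row 15) = 0000110000000000
Output column grouped in 4s = 0000 1100 0000 0000 = 0x0C00
Convert to decimal digit by digit (value = value*16 + digit):
  0 -> 0
  0*16 + 12 (C) = 12
  12*16 + 0 = 192
  192*16 + 0 = 3072
Decimal = 3072

3072


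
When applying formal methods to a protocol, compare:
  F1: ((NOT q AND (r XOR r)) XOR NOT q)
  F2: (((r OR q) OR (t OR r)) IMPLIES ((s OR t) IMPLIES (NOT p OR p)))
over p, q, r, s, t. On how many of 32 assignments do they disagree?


F1 = ((NOT q AND (r XOR r)) XOR NOT q)
F2 = (((r OR q) OR (t OR r)) IMPLIES ((s OR t) IMPLIES (NOT p OR p)))
Evaluate both on each of 32 rows (bits = p,q,r,s,t):
  row 0 [00000]: F1=1 F2=1 -> 0
  row 1 [00001]: F1=1 F2=1 -> 0
  row 2 [00010]: F1=1 F2=1 -> 0
  row 3 [00011]: F1=1 F2=1 -> 0
  row 4 [00100]: F1=1 F2=1 -> 0
  row 5 [00101]: F1=1 F2=1 -> 0
  row 6 [00110]: F1=1 F2=1 -> 0
  row 7 [00111]: F1=1 F2=1 -> 0
  row 8 [01000]: F1=0 F2=1 (differ) -> 1
  row 9 [01001]: F1=0 F2=1 (differ) -> 1
  row 10 [01010]: F1=0 F2=1 (differ) -> 1
  row 11 [01011]: F1=0 F2=1 (differ) -> 1
  row 12 [01100]: F1=0 F2=1 (differ) -> 1
  row 13 [01101]: F1=0 F2=1 (differ) -> 1
  row 14 [01110]: F1=0 F2=1 (differ) -> 1
  row 15 [01111]: F1=0 F2=1 (differ) -> 1
  row 16 [10000]: F1=1 F2=1 -> 0
  row 17 [10001]: F1=1 F2=1 -> 0
  row 18 [10010]: F1=1 F2=1 -> 0
  row 19 [10011]: F1=1 F2=1 -> 0
  row 20 [10100]: F1=1 F2=1 -> 0
  row 21 [10101]: F1=1 F2=1 -> 0
  row 22 [10110]: F1=1 F2=1 -> 0
  row 23 [10111]: F1=1 F2=1 -> 0
  row 24 [11000]: F1=0 F2=1 (differ) -> 1
  row 25 [11001]: F1=0 F2=1 (differ) -> 1
  row 26 [11010]: F1=0 F2=1 (differ) -> 1
  row 27 [11011]: F1=0 F2=1 (differ) -> 1
  row 28 [11100]: F1=0 F2=1 (differ) -> 1
  row 29 [11101]: F1=0 F2=1 (differ) -> 1
  row 30 [11110]: F1=0 F2=1 (differ) -> 1
  row 31 [11111]: F1=0 F2=1 (differ) -> 1
Full result column, 8 rows per line (p,q fixed per line; r,s,t runs 000..111 left to right):
  rows 0-7 [p,q=00]: 00000000  (ones: 0)
  rows 8-15 [p,q=01]: 11111111  (ones: 8)
  rows 16-23 [p,q=10]: 00000000  (ones: 0)
  rows 24-31 [p,q=11]: 11111111  (ones: 8)
Disagreements = 0+8+0+8 = 16

16


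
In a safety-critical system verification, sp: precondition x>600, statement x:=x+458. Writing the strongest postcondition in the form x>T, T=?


Formula: sp(P, x:=E) = exists old_x. (x = E[old_x/x]) AND P[old_x/x] (old_x is the value of x before the assignment; eliminate old_x by solving x = E[old_x/x] for old_x)
Step 1: Precondition P: x>600, i.e. old_x > 600
Step 2: Assignment gives x = old_x + 458, so old_x = x - 458
Step 3: Substitute into P: x - 458 > 600
Step 4: Simplify: x > 600+458 = 1058

1058


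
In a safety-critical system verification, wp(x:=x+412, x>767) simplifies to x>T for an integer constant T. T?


Formula: wp(x:=E, P) = P[E/x] (substitute E for x in postcondition)
Step 1: Postcondition: x>767
Step 2: Substitute x+412 for x: x+412>767
Step 3: Solve for x: x > 767-412 = 355

355


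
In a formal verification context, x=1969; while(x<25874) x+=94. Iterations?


Step 1: x goes from 1969 toward 25874 by 94; the body runs while x<25874, so iterations = ceil((bound-start)/step)
Step 2: Distance=23905
Step 3: ceil(23905/94)=255

255


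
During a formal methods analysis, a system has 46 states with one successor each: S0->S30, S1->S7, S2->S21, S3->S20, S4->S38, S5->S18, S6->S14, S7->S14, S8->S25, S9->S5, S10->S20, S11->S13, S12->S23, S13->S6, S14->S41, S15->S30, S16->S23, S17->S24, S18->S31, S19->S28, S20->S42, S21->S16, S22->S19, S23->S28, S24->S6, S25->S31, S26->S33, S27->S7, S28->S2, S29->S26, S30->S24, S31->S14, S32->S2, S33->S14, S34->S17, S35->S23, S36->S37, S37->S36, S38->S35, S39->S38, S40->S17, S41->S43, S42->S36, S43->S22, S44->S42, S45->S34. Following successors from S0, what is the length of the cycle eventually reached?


Trace from S0 until a state repeats:
  S0 -> S30 -> S24 -> S6 -> S14 -> S41 -> S43 -> S22 -> S19 -> S28 -> S2 -> S21 -> S16 -> S23 -> S28
S28 first seen at step 9, revisited at step 14.
Cycle length = 14 - 9 = 5

5


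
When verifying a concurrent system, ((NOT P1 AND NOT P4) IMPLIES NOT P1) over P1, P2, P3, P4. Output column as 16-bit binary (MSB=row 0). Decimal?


Formula: ((NOT P1 AND NOT P4) IMPLIES NOT P1) over P1, P2, P3, P4 (16 rows)
Evaluate each row (bits = P1,P2,P3,P4, MSB first):
  row 0 [0000]: ((NOT 0 AND NOT 0) IMPLIES NOT 0) -> 1
  row 1 [0001]: ((NOT 0 AND NOT 1) IMPLIES NOT 0) -> 1
  row 2 [0010]: ((NOT 0 AND NOT 0) IMPLIES NOT 0) -> 1
  row 3 [0011]: ((NOT 0 AND NOT 1) IMPLIES NOT 0) -> 1
  row 4 [0100]: ((NOT 0 AND NOT 0) IMPLIES NOT 0) -> 1
  row 5 [0101]: ((NOT 0 AND NOT 1) IMPLIES NOT 0) -> 1
  row 6 [0110]: ((NOT 0 AND NOT 0) IMPLIES NOT 0) -> 1
  row 7 [0111]: ((NOT 0 AND NOT 1) IMPLIES NOT 0) -> 1
  row 8 [1000]: ((NOT 1 AND NOT 0) IMPLIES NOT 1) -> 1
  row 9 [1001]: ((NOT 1 AND NOT 1) IMPLIES NOT 1) -> 1
  row 10 [1010]: ((NOT 1 AND NOT 0) IMPLIES NOT 1) -> 1
  row 11 [1011]: ((NOT 1 AND NOT 1) IMPLIES NOT 1) -> 1
  row 12 [1100]: ((NOT 1 AND NOT 0) IMPLIES NOT 1) -> 1
  row 13 [1101]: ((NOT 1 AND NOT 1) IMPLIES NOT 1) -> 1
  row 14 [1110]: ((NOT 1 AND NOT 0) IMPLIES NOT 1) -> 1
  row 15 [1111]: ((NOT 1 AND NOT 1) IMPLIES NOT 1) -> 1
Full result column, 4 rows per line (P1,P2 fixed per line; P3,P4 runs 00..11 left to right):
  rows 0-3 [P1,P2=00]: 1111  = hex F
  rows 4-7 [P1,P2=01]: 1111  = hex F
  rows 8-11 [P1,P2=10]: 1111  = hex F
  rows 12-15 [P1,P2=11]: 1111  = hex F
Output column (row 0 .. row 15) = 1111111111111111
Output column grouped in 4s = 1111 1111 1111 1111 = 0xFFFF
Convert to decimal digit by digit (value = value*16 + digit):
  F -> 15
  15*16 + 15 (F) = 255
  255*16 + 15 (F) = 4095
  4095*16 + 15 (F) = 65535
Decimal = 65535

65535


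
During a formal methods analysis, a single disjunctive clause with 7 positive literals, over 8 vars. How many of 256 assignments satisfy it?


Step 1: Total=2^8=256
Step 2: Unsat when all 7 false: 2^1=2
Step 3: Sat=256-2=254

254


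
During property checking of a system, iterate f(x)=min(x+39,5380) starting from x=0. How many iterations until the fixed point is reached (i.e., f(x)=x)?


Step 1: x=0, cap=5380, increment=39
Step 2: x grows by 39 each step until capped at 5380; fixed point is x=5380
Step 3: iterations = ceil(5380/39) = 138

138


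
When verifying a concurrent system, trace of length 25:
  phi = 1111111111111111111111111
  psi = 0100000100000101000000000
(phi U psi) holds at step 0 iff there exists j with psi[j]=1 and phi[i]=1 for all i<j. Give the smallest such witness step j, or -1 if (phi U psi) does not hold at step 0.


(phi U psi) at 0: need smallest j with psi[j]=1 and phi[i]=1 for all i in [0,j).
Scan from step 0:
  step 0: phi=1, psi=0 -> continue
  step 1: psi=1 and phi held for [0,1) -> witness found
Witness step = 1

1


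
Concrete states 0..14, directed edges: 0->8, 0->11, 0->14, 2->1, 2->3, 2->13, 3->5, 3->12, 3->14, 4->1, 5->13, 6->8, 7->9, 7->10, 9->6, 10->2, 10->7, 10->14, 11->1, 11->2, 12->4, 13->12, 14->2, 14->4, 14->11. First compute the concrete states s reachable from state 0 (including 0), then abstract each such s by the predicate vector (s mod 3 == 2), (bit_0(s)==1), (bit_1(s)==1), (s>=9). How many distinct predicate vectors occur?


BFS from 0:
Concrete reachable: {0, 1, 2, 3, 4, 5, 8, 11, 12, 13, 14}
Abstract via predicates (s mod 3 == 2), (bit_0(s)==1), (bit_1(s)==1), (s>=9):
  (0,0,0,0) <- {0, 4}
  (0,0,0,1) <- {12}
  (0,1,0,0) <- {1}
  (0,1,0,1) <- {13}
  (0,1,1,0) <- {3}
  (1,0,0,0) <- {8}
  (1,0,1,0) <- {2}
  (1,0,1,1) <- {14}
  (1,1,0,0) <- {5}
  (1,1,1,1) <- {11}
Distinct abstract states = 10

10


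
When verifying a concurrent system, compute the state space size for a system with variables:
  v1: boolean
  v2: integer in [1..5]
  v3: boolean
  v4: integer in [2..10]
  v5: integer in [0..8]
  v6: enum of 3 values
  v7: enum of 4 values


State space = product of domain sizes of all variables.
Domain sizes:
  v1 (boolean): 2
  v2 (integer in [1..5]): 5
  v3 (boolean): 2
  v4 (integer in [2..10]): 9
  v5 (integer in [0..8]): 9
  v6 (enum of 3 values): 3
  v7 (enum of 4 values): 4
Product = 2 * 5 * 2 * 9 * 9 * 3 * 4 = 19440

19440


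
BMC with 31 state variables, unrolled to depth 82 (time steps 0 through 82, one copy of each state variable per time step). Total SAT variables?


BMC unrolls to depth k, creating one copy of each state var for steps 0..k.
Step count = 82 + 1 = 83 (steps 0 through 82)
Vars per step = 31
Total = 31 * 83 = 2573

2573


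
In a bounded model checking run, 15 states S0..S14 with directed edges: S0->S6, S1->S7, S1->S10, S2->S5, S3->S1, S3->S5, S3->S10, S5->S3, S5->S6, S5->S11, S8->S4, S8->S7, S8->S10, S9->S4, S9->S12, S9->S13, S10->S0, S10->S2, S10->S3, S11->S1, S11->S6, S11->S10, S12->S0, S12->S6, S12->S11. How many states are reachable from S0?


BFS from S0:
  layer 0: {S0}
  layer 1: {S6}
Reachable set: {S0, S6}
Count = 2

2


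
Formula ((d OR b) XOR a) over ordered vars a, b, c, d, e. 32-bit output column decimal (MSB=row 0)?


Formula: ((d OR b) XOR a) over a, b, c, d, e (32 rows)
Evaluate each row (bits = a,b,c,d,e, MSB first):
  row 0 [00000]: ((0 OR 0) XOR 0) -> 0
  row 1 [00001]: ((0 OR 0) XOR 0) -> 0
  row 2 [00010]: ((1 OR 0) XOR 0) -> 1
  row 3 [00011]: ((1 OR 0) XOR 0) -> 1
  row 4 [00100]: ((0 OR 0) XOR 0) -> 0
  row 5 [00101]: ((0 OR 0) XOR 0) -> 0
  row 6 [00110]: ((1 OR 0) XOR 0) -> 1
  row 7 [00111]: ((1 OR 0) XOR 0) -> 1
  row 8 [01000]: ((0 OR 1) XOR 0) -> 1
  row 9 [01001]: ((0 OR 1) XOR 0) -> 1
  row 10 [01010]: ((1 OR 1) XOR 0) -> 1
  row 11 [01011]: ((1 OR 1) XOR 0) -> 1
  row 12 [01100]: ((0 OR 1) XOR 0) -> 1
  row 13 [01101]: ((0 OR 1) XOR 0) -> 1
  row 14 [01110]: ((1 OR 1) XOR 0) -> 1
  row 15 [01111]: ((1 OR 1) XOR 0) -> 1
  row 16 [10000]: ((0 OR 0) XOR 1) -> 1
  row 17 [10001]: ((0 OR 0) XOR 1) -> 1
  row 18 [10010]: ((1 OR 0) XOR 1) -> 0
  row 19 [10011]: ((1 OR 0) XOR 1) -> 0
  row 20 [10100]: ((0 OR 0) XOR 1) -> 1
  row 21 [10101]: ((0 OR 0) XOR 1) -> 1
  row 22 [10110]: ((1 OR 0) XOR 1) -> 0
  row 23 [10111]: ((1 OR 0) XOR 1) -> 0
  row 24 [11000]: ((0 OR 1) XOR 1) -> 0
  row 25 [11001]: ((0 OR 1) XOR 1) -> 0
  row 26 [11010]: ((1 OR 1) XOR 1) -> 0
  row 27 [11011]: ((1 OR 1) XOR 1) -> 0
  row 28 [11100]: ((0 OR 1) XOR 1) -> 0
  row 29 [11101]: ((0 OR 1) XOR 1) -> 0
  row 30 [11110]: ((1 OR 1) XOR 1) -> 0
  row 31 [11111]: ((1 OR 1) XOR 1) -> 0
Full result column, 4 rows per line (a,b,c fixed per line; d,e runs 00..11 left to right):
  rows 0-3 [a,b,c=000]: 0011  = hex 3
  rows 4-7 [a,b,c=001]: 0011  = hex 3
  rows 8-11 [a,b,c=010]: 1111  = hex F
  rows 12-15 [a,b,c=011]: 1111  = hex F
  rows 16-19 [a,b,c=100]: 1100  = hex C
  rows 20-23 [a,b,c=101]: 1100  = hex C
  rows 24-27 [a,b,c=110]: 0000  = hex 0
  rows 28-31 [a,b,c=111]: 0000  = hex 0
Output column (row 0 .. row 31) = 00110011111111111100110000000000
Output column grouped in 4s = 0011 0011 1111 1111 1100 1100 0000 0000 = 0x33FFCC00
Convert to decimal digit by digit (value = value*16 + digit):
  3 -> 3
  3*16 + 3 = 51
  51*16 + 15 (F) = 831
  831*16 + 15 (F) = 13311
  13311*16 + 12 (C) = 212988
  212988*16 + 12 (C) = 3407820
  3407820*16 + 0 = 54525120
  54525120*16 + 0 = 872401920
Decimal = 872401920

872401920


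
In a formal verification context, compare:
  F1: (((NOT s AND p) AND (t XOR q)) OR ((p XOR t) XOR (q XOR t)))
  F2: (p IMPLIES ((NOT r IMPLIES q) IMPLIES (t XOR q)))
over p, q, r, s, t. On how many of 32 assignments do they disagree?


F1 = (((NOT s AND p) AND (t XOR q)) OR ((p XOR t) XOR (q XOR t)))
F2 = (p IMPLIES ((NOT r IMPLIES q) IMPLIES (t XOR q)))
Evaluate both on each of 32 rows (bits = p,q,r,s,t):
  row 0 [00000]: F1=0 F2=1 (differ) -> 1
  row 1 [00001]: F1=0 F2=1 (differ) -> 1
  row 2 [00010]: F1=0 F2=1 (differ) -> 1
  row 3 [00011]: F1=0 F2=1 (differ) -> 1
  row 4 [00100]: F1=0 F2=1 (differ) -> 1
  row 5 [00101]: F1=0 F2=1 (differ) -> 1
  row 6 [00110]: F1=0 F2=1 (differ) -> 1
  row 7 [00111]: F1=0 F2=1 (differ) -> 1
  row 8 [01000]: F1=1 F2=1 -> 0
  row 9 [01001]: F1=1 F2=1 -> 0
  row 10 [01010]: F1=1 F2=1 -> 0
  row 11 [01011]: F1=1 F2=1 -> 0
  row 12 [01100]: F1=1 F2=1 -> 0
  row 13 [01101]: F1=1 F2=1 -> 0
  row 14 [01110]: F1=1 F2=1 -> 0
  row 15 [01111]: F1=1 F2=1 -> 0
  row 16 [10000]: F1=1 F2=1 -> 0
  row 17 [10001]: F1=1 F2=1 -> 0
  row 18 [10010]: F1=1 F2=1 -> 0
  row 19 [10011]: F1=1 F2=1 -> 0
  row 20 [10100]: F1=1 F2=0 (differ) -> 1
  row 21 [10101]: F1=1 F2=1 -> 0
  row 22 [10110]: F1=1 F2=0 (differ) -> 1
  row 23 [10111]: F1=1 F2=1 -> 0
  row 24 [11000]: F1=1 F2=1 -> 0
  row 25 [11001]: F1=0 F2=0 -> 0
  row 26 [11010]: F1=0 F2=1 (differ) -> 1
  row 27 [11011]: F1=0 F2=0 -> 0
  row 28 [11100]: F1=1 F2=1 -> 0
  row 29 [11101]: F1=0 F2=0 -> 0
  row 30 [11110]: F1=0 F2=1 (differ) -> 1
  row 31 [11111]: F1=0 F2=0 -> 0
Full result column, 8 rows per line (p,q fixed per line; r,s,t runs 000..111 left to right):
  rows 0-7 [p,q=00]: 11111111  (ones: 8)
  rows 8-15 [p,q=01]: 00000000  (ones: 0)
  rows 16-23 [p,q=10]: 00001010  (ones: 2)
  rows 24-31 [p,q=11]: 00100010  (ones: 2)
Disagreements = 8+0+2+2 = 12

12


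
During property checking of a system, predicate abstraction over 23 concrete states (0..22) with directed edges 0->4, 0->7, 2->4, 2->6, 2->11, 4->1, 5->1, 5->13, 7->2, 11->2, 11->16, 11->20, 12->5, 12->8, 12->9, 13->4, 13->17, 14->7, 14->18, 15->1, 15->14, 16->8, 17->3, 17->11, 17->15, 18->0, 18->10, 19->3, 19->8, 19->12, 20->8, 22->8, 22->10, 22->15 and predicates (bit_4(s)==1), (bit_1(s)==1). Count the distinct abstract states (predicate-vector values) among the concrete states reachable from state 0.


BFS from 0:
Concrete reachable: {0, 1, 2, 4, 6, 7, 8, 11, 16, 20}
Abstract via predicates (bit_4(s)==1), (bit_1(s)==1):
  (0,0) <- {0, 1, 4, 8}
  (0,1) <- {2, 6, 7, 11}
  (1,0) <- {16, 20}
Distinct abstract states = 3

3


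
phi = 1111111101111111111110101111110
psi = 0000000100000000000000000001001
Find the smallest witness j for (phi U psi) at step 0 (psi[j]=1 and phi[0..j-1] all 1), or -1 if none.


(phi U psi) at 0: need smallest j with psi[j]=1 and phi[i]=1 for all i in [0,j).
Scan from step 0:
  step 0: phi=1, psi=0 -> continue
  step 1: phi=1, psi=0 -> continue
  step 2: phi=1, psi=0 -> continue
  step 3: phi=1, psi=0 -> continue
  step 7: psi=1 and phi held for [0,7) -> witness found
Witness step = 7

7


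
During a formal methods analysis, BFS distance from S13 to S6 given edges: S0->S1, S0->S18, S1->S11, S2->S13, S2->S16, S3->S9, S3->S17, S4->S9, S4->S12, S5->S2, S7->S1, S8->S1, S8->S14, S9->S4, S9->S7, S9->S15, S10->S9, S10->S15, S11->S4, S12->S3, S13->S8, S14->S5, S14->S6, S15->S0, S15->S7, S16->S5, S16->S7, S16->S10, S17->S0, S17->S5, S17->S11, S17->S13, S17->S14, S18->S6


BFS layer-by-layer from S13:
  dist 0: {S13}
  dist 1: {S8}
  dist 2: {S1, S14}
  dist 3: {S5, S6, S11}
  -> S6 reached at distance 3
Shortest path length = 3

3


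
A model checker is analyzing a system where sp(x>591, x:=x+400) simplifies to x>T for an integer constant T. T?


Formula: sp(P, x:=E) = exists old_x. (x = E[old_x/x]) AND P[old_x/x] (old_x is the value of x before the assignment; eliminate old_x by solving x = E[old_x/x] for old_x)
Step 1: Precondition P: x>591, i.e. old_x > 591
Step 2: Assignment gives x = old_x + 400, so old_x = x - 400
Step 3: Substitute into P: x - 400 > 591
Step 4: Simplify: x > 591+400 = 991

991


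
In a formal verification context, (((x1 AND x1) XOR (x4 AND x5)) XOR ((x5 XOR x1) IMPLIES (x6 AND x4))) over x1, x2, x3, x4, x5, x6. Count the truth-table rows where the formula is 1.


Formula: (((x1 AND x1) XOR (x4 AND x5)) XOR ((x5 XOR x1) IMPLIES (x6 AND x4))) over 6 vars (64 rows)
Evaluate each row (x1, x2, x3, x4, x5, x6 as bits, MSB first):
  row 0 [000000]: (((0 AND 0) XOR (0 AND 0)) XOR ((0 XOR 0) IMPLIES (0 AND 0))) -> 1
  row 1 [000001]: (((0 AND 0) XOR (0 AND 0)) XOR ((0 XOR 0) IMPLIES (1 AND 0))) -> 1
  row 2 [000010]: (((0 AND 0) XOR (0 AND 1)) XOR ((1 XOR 0) IMPLIES (0 AND 0))) -> 0
  row 3 [000011]: (((0 AND 0) XOR (0 AND 1)) XOR ((1 XOR 0) IMPLIES (1 AND 0))) -> 0
  row 4 [000100]: (((0 AND 0) XOR (1 AND 0)) XOR ((0 XOR 0) IMPLIES (0 AND 1))) -> 1
  (every remaining row is evaluated the same way; all 64 results are listed next)
Full result column, 8 rows per line (x1,x2,x3 fixed per line; x4,x5,x6 runs 000..111 left to right):
  rows 0-7 [x1,x2,x3=000]: 11001110  (ones: 5)
  rows 8-15 [x1,x2,x3=001]: 11001110  (ones: 5)
  rows 16-23 [x1,x2,x3=010]: 11001110  (ones: 5)
  rows 24-31 [x1,x2,x3=011]: 11001110  (ones: 5)
  rows 32-39 [x1,x2,x3=100]: 11001011  (ones: 5)
  rows 40-47 [x1,x2,x3=101]: 11001011  (ones: 5)
  rows 48-55 [x1,x2,x3=110]: 11001011  (ones: 5)
  rows 56-63 [x1,x2,x3=111]: 11001011  (ones: 5)
Count of 1-rows = 5+5+5+5+5+5+5+5 = 40

40


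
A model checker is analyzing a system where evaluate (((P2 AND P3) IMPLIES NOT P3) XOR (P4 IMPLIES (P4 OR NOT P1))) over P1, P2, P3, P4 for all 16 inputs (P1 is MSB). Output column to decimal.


Formula: (((P2 AND P3) IMPLIES NOT P3) XOR (P4 IMPLIES (P4 OR NOT P1))) over P1, P2, P3, P4 (16 rows)
Evaluate each row (bits = P1,P2,P3,P4, MSB first):
  row 0 [0000]: (((0 AND 0) IMPLIES NOT 0) XOR (0 IMPLIES (0 OR NOT 0))) -> 0
  row 1 [0001]: (((0 AND 0) IMPLIES NOT 0) XOR (1 IMPLIES (1 OR NOT 0))) -> 0
  row 2 [0010]: (((0 AND 1) IMPLIES NOT 1) XOR (0 IMPLIES (0 OR NOT 0))) -> 0
  row 3 [0011]: (((0 AND 1) IMPLIES NOT 1) XOR (1 IMPLIES (1 OR NOT 0))) -> 0
  row 4 [0100]: (((1 AND 0) IMPLIES NOT 0) XOR (0 IMPLIES (0 OR NOT 0))) -> 0
  row 5 [0101]: (((1 AND 0) IMPLIES NOT 0) XOR (1 IMPLIES (1 OR NOT 0))) -> 0
  row 6 [0110]: (((1 AND 1) IMPLIES NOT 1) XOR (0 IMPLIES (0 OR NOT 0))) -> 1
  row 7 [0111]: (((1 AND 1) IMPLIES NOT 1) XOR (1 IMPLIES (1 OR NOT 0))) -> 1
  row 8 [1000]: (((0 AND 0) IMPLIES NOT 0) XOR (0 IMPLIES (0 OR NOT 1))) -> 0
  row 9 [1001]: (((0 AND 0) IMPLIES NOT 0) XOR (1 IMPLIES (1 OR NOT 1))) -> 0
  row 10 [1010]: (((0 AND 1) IMPLIES NOT 1) XOR (0 IMPLIES (0 OR NOT 1))) -> 0
  row 11 [1011]: (((0 AND 1) IMPLIES NOT 1) XOR (1 IMPLIES (1 OR NOT 1))) -> 0
  row 12 [1100]: (((1 AND 0) IMPLIES NOT 0) XOR (0 IMPLIES (0 OR NOT 1))) -> 0
  row 13 [1101]: (((1 AND 0) IMPLIES NOT 0) XOR (1 IMPLIES (1 OR NOT 1))) -> 0
  row 14 [1110]: (((1 AND 1) IMPLIES NOT 1) XOR (0 IMPLIES (0 OR NOT 1))) -> 1
  row 15 [1111]: (((1 AND 1) IMPLIES NOT 1) XOR (1 IMPLIES (1 OR NOT 1))) -> 1
Full result column, 4 rows per line (P1,P2 fixed per line; P3,P4 runs 00..11 left to right):
  rows 0-3 [P1,P2=00]: 0000  = hex 0
  rows 4-7 [P1,P2=01]: 0011  = hex 3
  rows 8-11 [P1,P2=10]: 0000  = hex 0
  rows 12-15 [P1,P2=11]: 0011  = hex 3
Output column (row 0 .. row 15) = 0000001100000011
Output column grouped in 4s = 0000 0011 0000 0011 = 0x0303
Convert to decimal digit by digit (value = value*16 + digit):
  0 -> 0
  0*16 + 3 = 3
  3*16 + 0 = 48
  48*16 + 3 = 771
Decimal = 771

771


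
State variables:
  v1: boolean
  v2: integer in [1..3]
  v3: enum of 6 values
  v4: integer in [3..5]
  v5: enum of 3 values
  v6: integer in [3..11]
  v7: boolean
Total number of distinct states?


State space = product of domain sizes of all variables.
Domain sizes:
  v1 (boolean): 2
  v2 (integer in [1..3]): 3
  v3 (enum of 6 values): 6
  v4 (integer in [3..5]): 3
  v5 (enum of 3 values): 3
  v6 (integer in [3..11]): 9
  v7 (boolean): 2
Product = 2 * 3 * 6 * 3 * 3 * 9 * 2 = 5832

5832


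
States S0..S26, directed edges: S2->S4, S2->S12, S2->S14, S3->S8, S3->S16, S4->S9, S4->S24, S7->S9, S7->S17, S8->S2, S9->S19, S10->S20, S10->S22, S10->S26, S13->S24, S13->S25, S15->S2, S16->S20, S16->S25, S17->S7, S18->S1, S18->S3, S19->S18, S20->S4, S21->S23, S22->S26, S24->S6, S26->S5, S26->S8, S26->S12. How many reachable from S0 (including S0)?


BFS from S0:
  layer 0: {S0}
Reachable set: {S0}
Count = 1

1


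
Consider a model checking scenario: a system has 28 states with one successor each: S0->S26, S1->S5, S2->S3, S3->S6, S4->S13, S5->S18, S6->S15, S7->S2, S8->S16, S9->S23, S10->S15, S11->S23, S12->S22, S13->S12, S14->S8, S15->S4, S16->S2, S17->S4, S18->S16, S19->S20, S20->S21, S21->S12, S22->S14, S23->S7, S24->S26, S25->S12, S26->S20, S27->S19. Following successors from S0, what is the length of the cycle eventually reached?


Trace from S0 until a state repeats:
  S0 -> S26 -> S20 -> S21 -> S12 -> S22 -> S14 -> S8 -> S16 -> S2 -> S3 -> S6 -> S15 -> S4 -> S13 -> S12
S12 first seen at step 4, revisited at step 15.
Cycle length = 15 - 4 = 11

11


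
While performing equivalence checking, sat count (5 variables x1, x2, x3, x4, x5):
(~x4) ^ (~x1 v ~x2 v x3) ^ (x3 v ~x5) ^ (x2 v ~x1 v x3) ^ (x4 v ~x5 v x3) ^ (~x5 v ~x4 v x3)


CNF with 6 clauses over 5 vars (32 assignments).
An assignment satisfies CNF iff every clause has >=1 true literal.
Check each row (bits = x1,x2,x3,x4,x5; clause T/F shown):
  row 0 [00000]: clauses=TTTTTT -> 1
  row 1 [00001]: clauses=TTFTFT -> 0
  row 2 [00010]: clauses=FTTTTT -> 0
  row 3 [00011]: clauses=FTFTTF -> 0
  row 4 [00100]: clauses=TTTTTT -> 1
  row 5 [00101]: clauses=TTTTTT -> 1
  row 6 [00110]: clauses=FTTTTT -> 0
  row 7 [00111]: clauses=FTTTTT -> 0
  row 8 [01000]: clauses=TTTTTT -> 1
  row 9 [01001]: clauses=TTFTFT -> 0
  row 10 [01010]: clauses=FTTTTT -> 0
  row 11 [01011]: clauses=FTFTTF -> 0
  row 12 [01100]: clauses=TTTTTT -> 1
  row 13 [01101]: clauses=TTTTTT -> 1
  row 14 [01110]: clauses=FTTTTT -> 0
  row 15 [01111]: clauses=FTTTTT -> 0
  row 16 [10000]: clauses=TTTFTT -> 0
  row 17 [10001]: clauses=TTFFFT -> 0
  row 18 [10010]: clauses=FTTFTT -> 0
  row 19 [10011]: clauses=FTFFTF -> 0
  row 20 [10100]: clauses=TTTTTT -> 1
  row 21 [10101]: clauses=TTTTTT -> 1
  row 22 [10110]: clauses=FTTTTT -> 0
  row 23 [10111]: clauses=FTTTTT -> 0
  row 24 [11000]: clauses=TFTTTT -> 0
  row 25 [11001]: clauses=TFFTFT -> 0
  row 26 [11010]: clauses=FFTTTT -> 0
  row 27 [11011]: clauses=FFFTTF -> 0
  row 28 [11100]: clauses=TTTTTT -> 1
  row 29 [11101]: clauses=TTTTTT -> 1
  row 30 [11110]: clauses=FTTTTT -> 0
  row 31 [11111]: clauses=FTTTTT -> 0
Full result column, 8 rows per line (x1,x2 fixed per line; x3,x4,x5 runs 000..111 left to right):
  rows 0-7 [x1,x2=00]: 10001100  (ones: 3)
  rows 8-15 [x1,x2=01]: 10001100  (ones: 3)
  rows 16-23 [x1,x2=10]: 00001100  (ones: 2)
  rows 24-31 [x1,x2=11]: 00001100  (ones: 2)
Satisfying assignments = 3+3+2+2 = 10

10


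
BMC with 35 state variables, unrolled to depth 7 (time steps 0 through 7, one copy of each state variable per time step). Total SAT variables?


BMC unrolls to depth k, creating one copy of each state var for steps 0..k.
Step count = 7 + 1 = 8 (steps 0 through 7)
Vars per step = 35
Total = 35 * 8 = 280

280


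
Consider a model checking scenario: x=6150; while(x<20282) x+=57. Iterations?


Step 1: x goes from 6150 toward 20282 by 57; the body runs while x<20282, so iterations = ceil((bound-start)/step)
Step 2: Distance=14132
Step 3: ceil(14132/57)=248

248


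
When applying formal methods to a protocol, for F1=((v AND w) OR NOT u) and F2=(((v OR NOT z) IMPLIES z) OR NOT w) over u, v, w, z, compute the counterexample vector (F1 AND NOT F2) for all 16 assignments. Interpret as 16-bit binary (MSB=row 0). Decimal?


F1 = ((v AND w) OR NOT u)
F2 = (((v OR NOT z) IMPLIES z) OR NOT w)
Counterexample to F1=>F2 is where F1=1 and F2=0.
Evaluate each row (bits = u,v,w,z, MSB first):
  row 0 [0000]: F1=1 F2=1 -> F1&~F2 -> 0
  row 1 [0001]: F1=1 F2=1 -> F1&~F2 -> 0
  row 2 [0010]: F1=1 F2=0 -> F1&~F2 -> 1
  row 3 [0011]: F1=1 F2=1 -> F1&~F2 -> 0
  row 4 [0100]: F1=1 F2=1 -> F1&~F2 -> 0
  row 5 [0101]: F1=1 F2=1 -> F1&~F2 -> 0
  row 6 [0110]: F1=1 F2=0 -> F1&~F2 -> 1
  row 7 [0111]: F1=1 F2=1 -> F1&~F2 -> 0
  row 8 [1000]: F1=0 F2=1 -> F1&~F2 -> 0
  row 9 [1001]: F1=0 F2=1 -> F1&~F2 -> 0
  row 10 [1010]: F1=0 F2=0 -> F1&~F2 -> 0
  row 11 [1011]: F1=0 F2=1 -> F1&~F2 -> 0
  row 12 [1100]: F1=0 F2=1 -> F1&~F2 -> 0
  row 13 [1101]: F1=0 F2=1 -> F1&~F2 -> 0
  row 14 [1110]: F1=1 F2=0 -> F1&~F2 -> 1
  row 15 [1111]: F1=1 F2=1 -> F1&~F2 -> 0
Full result column, 4 rows per line (u,v fixed per line; w,z runs 00..11 left to right):
  rows 0-3 [u,v=00]: 0010  = hex 2
  rows 4-7 [u,v=01]: 0010  = hex 2
  rows 8-11 [u,v=10]: 0000  = hex 0
  rows 12-15 [u,v=11]: 0010  = hex 2
Counterexample vector (row 0 .. row 15) = 0010001000000010
Output column grouped in 4s = 0010 0010 0000 0010 = 0x2202
Convert to decimal digit by digit (value = value*16 + digit):
  2 -> 2
  2*16 + 2 = 34
  34*16 + 0 = 544
  544*16 + 2 = 8706
Decimal = 8706

8706


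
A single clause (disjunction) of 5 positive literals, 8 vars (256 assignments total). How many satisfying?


Step 1: Total=2^8=256
Step 2: Unsat when all 5 false: 2^3=8
Step 3: Sat=256-8=248

248


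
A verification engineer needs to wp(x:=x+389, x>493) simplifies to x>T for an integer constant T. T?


Formula: wp(x:=E, P) = P[E/x] (substitute E for x in postcondition)
Step 1: Postcondition: x>493
Step 2: Substitute x+389 for x: x+389>493
Step 3: Solve for x: x > 493-389 = 104

104


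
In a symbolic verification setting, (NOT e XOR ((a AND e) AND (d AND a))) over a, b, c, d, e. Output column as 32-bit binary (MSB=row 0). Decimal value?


Formula: (NOT e XOR ((a AND e) AND (d AND a))) over a, b, c, d, e (32 rows)
Evaluate each row (bits = a,b,c,d,e, MSB first):
  row 0 [00000]: (NOT 0 XOR ((0 AND 0) AND (0 AND 0))) -> 1
  row 1 [00001]: (NOT 1 XOR ((0 AND 1) AND (0 AND 0))) -> 0
  row 2 [00010]: (NOT 0 XOR ((0 AND 0) AND (1 AND 0))) -> 1
  row 3 [00011]: (NOT 1 XOR ((0 AND 1) AND (1 AND 0))) -> 0
  row 4 [00100]: (NOT 0 XOR ((0 AND 0) AND (0 AND 0))) -> 1
  row 5 [00101]: (NOT 1 XOR ((0 AND 1) AND (0 AND 0))) -> 0
  row 6 [00110]: (NOT 0 XOR ((0 AND 0) AND (1 AND 0))) -> 1
  row 7 [00111]: (NOT 1 XOR ((0 AND 1) AND (1 AND 0))) -> 0
  row 8 [01000]: (NOT 0 XOR ((0 AND 0) AND (0 AND 0))) -> 1
  row 9 [01001]: (NOT 1 XOR ((0 AND 1) AND (0 AND 0))) -> 0
  row 10 [01010]: (NOT 0 XOR ((0 AND 0) AND (1 AND 0))) -> 1
  row 11 [01011]: (NOT 1 XOR ((0 AND 1) AND (1 AND 0))) -> 0
  row 12 [01100]: (NOT 0 XOR ((0 AND 0) AND (0 AND 0))) -> 1
  row 13 [01101]: (NOT 1 XOR ((0 AND 1) AND (0 AND 0))) -> 0
  row 14 [01110]: (NOT 0 XOR ((0 AND 0) AND (1 AND 0))) -> 1
  row 15 [01111]: (NOT 1 XOR ((0 AND 1) AND (1 AND 0))) -> 0
  row 16 [10000]: (NOT 0 XOR ((1 AND 0) AND (0 AND 1))) -> 1
  row 17 [10001]: (NOT 1 XOR ((1 AND 1) AND (0 AND 1))) -> 0
  row 18 [10010]: (NOT 0 XOR ((1 AND 0) AND (1 AND 1))) -> 1
  row 19 [10011]: (NOT 1 XOR ((1 AND 1) AND (1 AND 1))) -> 1
  row 20 [10100]: (NOT 0 XOR ((1 AND 0) AND (0 AND 1))) -> 1
  row 21 [10101]: (NOT 1 XOR ((1 AND 1) AND (0 AND 1))) -> 0
  row 22 [10110]: (NOT 0 XOR ((1 AND 0) AND (1 AND 1))) -> 1
  row 23 [10111]: (NOT 1 XOR ((1 AND 1) AND (1 AND 1))) -> 1
  row 24 [11000]: (NOT 0 XOR ((1 AND 0) AND (0 AND 1))) -> 1
  row 25 [11001]: (NOT 1 XOR ((1 AND 1) AND (0 AND 1))) -> 0
  row 26 [11010]: (NOT 0 XOR ((1 AND 0) AND (1 AND 1))) -> 1
  row 27 [11011]: (NOT 1 XOR ((1 AND 1) AND (1 AND 1))) -> 1
  row 28 [11100]: (NOT 0 XOR ((1 AND 0) AND (0 AND 1))) -> 1
  row 29 [11101]: (NOT 1 XOR ((1 AND 1) AND (0 AND 1))) -> 0
  row 30 [11110]: (NOT 0 XOR ((1 AND 0) AND (1 AND 1))) -> 1
  row 31 [11111]: (NOT 1 XOR ((1 AND 1) AND (1 AND 1))) -> 1
Full result column, 4 rows per line (a,b,c fixed per line; d,e runs 00..11 left to right):
  rows 0-3 [a,b,c=000]: 1010  = hex A
  rows 4-7 [a,b,c=001]: 1010  = hex A
  rows 8-11 [a,b,c=010]: 1010  = hex A
  rows 12-15 [a,b,c=011]: 1010  = hex A
  rows 16-19 [a,b,c=100]: 1011  = hex B
  rows 20-23 [a,b,c=101]: 1011  = hex B
  rows 24-27 [a,b,c=110]: 1011  = hex B
  rows 28-31 [a,b,c=111]: 1011  = hex B
Output column (row 0 .. row 31) = 10101010101010101011101110111011
Output column grouped in 4s = 1010 1010 1010 1010 1011 1011 1011 1011 = 0xAAAABBBB
Convert to decimal digit by digit (value = value*16 + digit):
  A -> 10
  10*16 + 10 (A) = 170
  170*16 + 10 (A) = 2730
  2730*16 + 10 (A) = 43690
  43690*16 + 11 (B) = 699051
  699051*16 + 11 (B) = 11184827
  11184827*16 + 11 (B) = 178957243
  178957243*16 + 11 (B) = 2863315899
Decimal = 2863315899

2863315899


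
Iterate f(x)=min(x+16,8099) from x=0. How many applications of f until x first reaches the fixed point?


Step 1: x=0, cap=8099, increment=16
Step 2: x grows by 16 each step until capped at 8099; fixed point is x=8099
Step 3: iterations = ceil(8099/16) = 507

507


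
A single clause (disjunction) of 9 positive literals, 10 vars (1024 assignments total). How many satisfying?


Step 1: Total=2^10=1024
Step 2: Unsat when all 9 false: 2^1=2
Step 3: Sat=1024-2=1022

1022


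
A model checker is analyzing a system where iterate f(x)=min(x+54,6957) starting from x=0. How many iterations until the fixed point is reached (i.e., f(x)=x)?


Step 1: x=0, cap=6957, increment=54
Step 2: x grows by 54 each step until capped at 6957; fixed point is x=6957
Step 3: iterations = ceil(6957/54) = 129

129


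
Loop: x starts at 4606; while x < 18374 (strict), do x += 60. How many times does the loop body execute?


Step 1: x goes from 4606 toward 18374 by 60; the body runs while x<18374, so iterations = ceil((bound-start)/step)
Step 2: Distance=13768
Step 3: ceil(13768/60)=230

230


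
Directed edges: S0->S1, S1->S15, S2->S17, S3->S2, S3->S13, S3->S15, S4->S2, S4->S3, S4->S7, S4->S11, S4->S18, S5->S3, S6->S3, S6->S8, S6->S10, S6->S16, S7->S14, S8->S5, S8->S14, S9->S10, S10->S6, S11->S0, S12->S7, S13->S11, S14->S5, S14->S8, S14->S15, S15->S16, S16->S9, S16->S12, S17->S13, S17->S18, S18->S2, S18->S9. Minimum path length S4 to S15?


BFS layer-by-layer from S4:
  dist 0: {S4}
  dist 1: {S2, S3, S7, S11, S18}
  dist 2: {S0, S9, S13, S14, S15, S17}
  -> S15 reached at distance 2
Shortest path length = 2

2


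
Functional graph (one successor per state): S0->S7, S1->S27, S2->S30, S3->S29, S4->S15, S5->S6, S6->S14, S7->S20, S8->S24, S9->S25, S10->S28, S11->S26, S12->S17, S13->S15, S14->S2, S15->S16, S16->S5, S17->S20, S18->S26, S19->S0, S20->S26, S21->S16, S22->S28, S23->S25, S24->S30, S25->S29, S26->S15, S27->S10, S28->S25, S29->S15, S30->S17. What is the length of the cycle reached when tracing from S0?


Trace from S0 until a state repeats:
  S0 -> S7 -> S20 -> S26 -> S15 -> S16 -> S5 -> S6 -> S14 -> S2 -> S30 -> S17 -> S20
S20 first seen at step 2, revisited at step 12.
Cycle length = 12 - 2 = 10

10


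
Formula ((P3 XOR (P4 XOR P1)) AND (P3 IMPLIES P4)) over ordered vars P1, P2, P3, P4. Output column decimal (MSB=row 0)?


Formula: ((P3 XOR (P4 XOR P1)) AND (P3 IMPLIES P4)) over P1, P2, P3, P4 (16 rows)
Evaluate each row (bits = P1,P2,P3,P4, MSB first):
  row 0 [0000]: ((0 XOR (0 XOR 0)) AND (0 IMPLIES 0)) -> 0
  row 1 [0001]: ((0 XOR (1 XOR 0)) AND (0 IMPLIES 1)) -> 1
  row 2 [0010]: ((1 XOR (0 XOR 0)) AND (1 IMPLIES 0)) -> 0
  row 3 [0011]: ((1 XOR (1 XOR 0)) AND (1 IMPLIES 1)) -> 0
  row 4 [0100]: ((0 XOR (0 XOR 0)) AND (0 IMPLIES 0)) -> 0
  row 5 [0101]: ((0 XOR (1 XOR 0)) AND (0 IMPLIES 1)) -> 1
  row 6 [0110]: ((1 XOR (0 XOR 0)) AND (1 IMPLIES 0)) -> 0
  row 7 [0111]: ((1 XOR (1 XOR 0)) AND (1 IMPLIES 1)) -> 0
  row 8 [1000]: ((0 XOR (0 XOR 1)) AND (0 IMPLIES 0)) -> 1
  row 9 [1001]: ((0 XOR (1 XOR 1)) AND (0 IMPLIES 1)) -> 0
  row 10 [1010]: ((1 XOR (0 XOR 1)) AND (1 IMPLIES 0)) -> 0
  row 11 [1011]: ((1 XOR (1 XOR 1)) AND (1 IMPLIES 1)) -> 1
  row 12 [1100]: ((0 XOR (0 XOR 1)) AND (0 IMPLIES 0)) -> 1
  row 13 [1101]: ((0 XOR (1 XOR 1)) AND (0 IMPLIES 1)) -> 0
  row 14 [1110]: ((1 XOR (0 XOR 1)) AND (1 IMPLIES 0)) -> 0
  row 15 [1111]: ((1 XOR (1 XOR 1)) AND (1 IMPLIES 1)) -> 1
Full result column, 4 rows per line (P1,P2 fixed per line; P3,P4 runs 00..11 left to right):
  rows 0-3 [P1,P2=00]: 0100  = hex 4
  rows 4-7 [P1,P2=01]: 0100  = hex 4
  rows 8-11 [P1,P2=10]: 1001  = hex 9
  rows 12-15 [P1,P2=11]: 1001  = hex 9
Output column (row 0 .. row 15) = 0100010010011001
Output column grouped in 4s = 0100 0100 1001 1001 = 0x4499
Convert to decimal digit by digit (value = value*16 + digit):
  4 -> 4
  4*16 + 4 = 68
  68*16 + 9 = 1097
  1097*16 + 9 = 17561
Decimal = 17561

17561


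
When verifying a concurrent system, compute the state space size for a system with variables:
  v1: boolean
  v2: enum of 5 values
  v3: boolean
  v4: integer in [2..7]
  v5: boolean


State space = product of domain sizes of all variables.
Domain sizes:
  v1 (boolean): 2
  v2 (enum of 5 values): 5
  v3 (boolean): 2
  v4 (integer in [2..7]): 6
  v5 (boolean): 2
Product = 2 * 5 * 2 * 6 * 2 = 240

240


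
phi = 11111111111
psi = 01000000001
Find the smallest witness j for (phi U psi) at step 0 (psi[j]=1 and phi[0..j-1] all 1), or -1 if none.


(phi U psi) at 0: need smallest j with psi[j]=1 and phi[i]=1 for all i in [0,j).
Scan from step 0:
  step 0: phi=1, psi=0 -> continue
  step 1: psi=1 and phi held for [0,1) -> witness found
Witness step = 1

1


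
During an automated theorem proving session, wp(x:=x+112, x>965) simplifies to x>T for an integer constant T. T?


Formula: wp(x:=E, P) = P[E/x] (substitute E for x in postcondition)
Step 1: Postcondition: x>965
Step 2: Substitute x+112 for x: x+112>965
Step 3: Solve for x: x > 965-112 = 853

853


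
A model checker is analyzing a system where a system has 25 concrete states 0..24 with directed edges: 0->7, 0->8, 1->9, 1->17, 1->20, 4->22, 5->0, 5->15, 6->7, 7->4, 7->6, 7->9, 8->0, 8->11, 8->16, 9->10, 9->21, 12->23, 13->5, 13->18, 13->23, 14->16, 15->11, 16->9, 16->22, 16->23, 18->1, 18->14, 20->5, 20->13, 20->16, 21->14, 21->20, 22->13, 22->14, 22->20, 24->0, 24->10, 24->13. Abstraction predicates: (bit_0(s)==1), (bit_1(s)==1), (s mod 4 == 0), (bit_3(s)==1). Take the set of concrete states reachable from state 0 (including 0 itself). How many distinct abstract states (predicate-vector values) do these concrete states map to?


BFS from 0:
Concrete reachable: {0, 1, 4, 5, 6, 7, 8, 9, 10, 11, 13, 14, 15, 16, 17, 18, 20, 21, 22, 23}
Abstract via predicates (bit_0(s)==1), (bit_1(s)==1), (s mod 4 == 0), (bit_3(s)==1):
  (0,0,1,0) <- {0, 4, 16, 20}
  (0,0,1,1) <- {8}
  (0,1,0,0) <- {6, 18, 22}
  (0,1,0,1) <- {10, 14}
  (1,0,0,0) <- {1, 5, 17, 21}
  (1,0,0,1) <- {9, 13}
  (1,1,0,0) <- {7, 23}
  (1,1,0,1) <- {11, 15}
Distinct abstract states = 8

8


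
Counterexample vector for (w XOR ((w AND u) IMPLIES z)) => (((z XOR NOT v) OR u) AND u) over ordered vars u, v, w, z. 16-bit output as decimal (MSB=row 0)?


F1 = (w XOR ((w AND u) IMPLIES z))
F2 = (((z XOR NOT v) OR u) AND u)
Counterexample to F1=>F2 is where F1=1 and F2=0.
Evaluate each row (bits = u,v,w,z, MSB first):
  row 0 [0000]: F1=1 F2=0 -> F1&~F2 -> 1
  row 1 [0001]: F1=1 F2=0 -> F1&~F2 -> 1
  row 2 [0010]: F1=0 F2=0 -> F1&~F2 -> 0
  row 3 [0011]: F1=0 F2=0 -> F1&~F2 -> 0
  row 4 [0100]: F1=1 F2=0 -> F1&~F2 -> 1
  row 5 [0101]: F1=1 F2=0 -> F1&~F2 -> 1
  row 6 [0110]: F1=0 F2=0 -> F1&~F2 -> 0
  row 7 [0111]: F1=0 F2=0 -> F1&~F2 -> 0
  row 8 [1000]: F1=1 F2=1 -> F1&~F2 -> 0
  row 9 [1001]: F1=1 F2=1 -> F1&~F2 -> 0
  row 10 [1010]: F1=1 F2=1 -> F1&~F2 -> 0
  row 11 [1011]: F1=0 F2=1 -> F1&~F2 -> 0
  row 12 [1100]: F1=1 F2=1 -> F1&~F2 -> 0
  row 13 [1101]: F1=1 F2=1 -> F1&~F2 -> 0
  row 14 [1110]: F1=1 F2=1 -> F1&~F2 -> 0
  row 15 [1111]: F1=0 F2=1 -> F1&~F2 -> 0
Full result column, 4 rows per line (u,v fixed per line; w,z runs 00..11 left to right):
  rows 0-3 [u,v=00]: 1100  = hex C
  rows 4-7 [u,v=01]: 1100  = hex C
  rows 8-11 [u,v=10]: 0000  = hex 0
  rows 12-15 [u,v=11]: 0000  = hex 0
Counterexample vector (row 0 .. row 15) = 1100110000000000
Output column grouped in 4s = 1100 1100 0000 0000 = 0xCC00
Convert to decimal digit by digit (value = value*16 + digit):
  C -> 12
  12*16 + 12 (C) = 204
  204*16 + 0 = 3264
  3264*16 + 0 = 52224
Decimal = 52224

52224


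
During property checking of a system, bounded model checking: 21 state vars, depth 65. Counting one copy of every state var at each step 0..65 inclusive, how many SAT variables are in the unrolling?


BMC unrolls to depth k, creating one copy of each state var for steps 0..k.
Step count = 65 + 1 = 66 (steps 0 through 65)
Vars per step = 21
Total = 21 * 66 = 1386

1386


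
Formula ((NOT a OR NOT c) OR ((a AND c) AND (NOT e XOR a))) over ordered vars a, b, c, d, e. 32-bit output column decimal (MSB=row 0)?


Formula: ((NOT a OR NOT c) OR ((a AND c) AND (NOT e XOR a))) over a, b, c, d, e (32 rows)
Evaluate each row (bits = a,b,c,d,e, MSB first):
  row 0 [00000]: ((NOT 0 OR NOT 0) OR ((0 AND 0) AND (NOT 0 XOR 0))) -> 1
  row 1 [00001]: ((NOT 0 OR NOT 0) OR ((0 AND 0) AND (NOT 1 XOR 0))) -> 1
  row 2 [00010]: ((NOT 0 OR NOT 0) OR ((0 AND 0) AND (NOT 0 XOR 0))) -> 1
  row 3 [00011]: ((NOT 0 OR NOT 0) OR ((0 AND 0) AND (NOT 1 XOR 0))) -> 1
  row 4 [00100]: ((NOT 0 OR NOT 1) OR ((0 AND 1) AND (NOT 0 XOR 0))) -> 1
  row 5 [00101]: ((NOT 0 OR NOT 1) OR ((0 AND 1) AND (NOT 1 XOR 0))) -> 1
  row 6 [00110]: ((NOT 0 OR NOT 1) OR ((0 AND 1) AND (NOT 0 XOR 0))) -> 1
  row 7 [00111]: ((NOT 0 OR NOT 1) OR ((0 AND 1) AND (NOT 1 XOR 0))) -> 1
  row 8 [01000]: ((NOT 0 OR NOT 0) OR ((0 AND 0) AND (NOT 0 XOR 0))) -> 1
  row 9 [01001]: ((NOT 0 OR NOT 0) OR ((0 AND 0) AND (NOT 1 XOR 0))) -> 1
  row 10 [01010]: ((NOT 0 OR NOT 0) OR ((0 AND 0) AND (NOT 0 XOR 0))) -> 1
  row 11 [01011]: ((NOT 0 OR NOT 0) OR ((0 AND 0) AND (NOT 1 XOR 0))) -> 1
  row 12 [01100]: ((NOT 0 OR NOT 1) OR ((0 AND 1) AND (NOT 0 XOR 0))) -> 1
  row 13 [01101]: ((NOT 0 OR NOT 1) OR ((0 AND 1) AND (NOT 1 XOR 0))) -> 1
  row 14 [01110]: ((NOT 0 OR NOT 1) OR ((0 AND 1) AND (NOT 0 XOR 0))) -> 1
  row 15 [01111]: ((NOT 0 OR NOT 1) OR ((0 AND 1) AND (NOT 1 XOR 0))) -> 1
  row 16 [10000]: ((NOT 1 OR NOT 0) OR ((1 AND 0) AND (NOT 0 XOR 1))) -> 1
  row 17 [10001]: ((NOT 1 OR NOT 0) OR ((1 AND 0) AND (NOT 1 XOR 1))) -> 1
  row 18 [10010]: ((NOT 1 OR NOT 0) OR ((1 AND 0) AND (NOT 0 XOR 1))) -> 1
  row 19 [10011]: ((NOT 1 OR NOT 0) OR ((1 AND 0) AND (NOT 1 XOR 1))) -> 1
  row 20 [10100]: ((NOT 1 OR NOT 1) OR ((1 AND 1) AND (NOT 0 XOR 1))) -> 0
  row 21 [10101]: ((NOT 1 OR NOT 1) OR ((1 AND 1) AND (NOT 1 XOR 1))) -> 1
  row 22 [10110]: ((NOT 1 OR NOT 1) OR ((1 AND 1) AND (NOT 0 XOR 1))) -> 0
  row 23 [10111]: ((NOT 1 OR NOT 1) OR ((1 AND 1) AND (NOT 1 XOR 1))) -> 1
  row 24 [11000]: ((NOT 1 OR NOT 0) OR ((1 AND 0) AND (NOT 0 XOR 1))) -> 1
  row 25 [11001]: ((NOT 1 OR NOT 0) OR ((1 AND 0) AND (NOT 1 XOR 1))) -> 1
  row 26 [11010]: ((NOT 1 OR NOT 0) OR ((1 AND 0) AND (NOT 0 XOR 1))) -> 1
  row 27 [11011]: ((NOT 1 OR NOT 0) OR ((1 AND 0) AND (NOT 1 XOR 1))) -> 1
  row 28 [11100]: ((NOT 1 OR NOT 1) OR ((1 AND 1) AND (NOT 0 XOR 1))) -> 0
  row 29 [11101]: ((NOT 1 OR NOT 1) OR ((1 AND 1) AND (NOT 1 XOR 1))) -> 1
  row 30 [11110]: ((NOT 1 OR NOT 1) OR ((1 AND 1) AND (NOT 0 XOR 1))) -> 0
  row 31 [11111]: ((NOT 1 OR NOT 1) OR ((1 AND 1) AND (NOT 1 XOR 1))) -> 1
Full result column, 4 rows per line (a,b,c fixed per line; d,e runs 00..11 left to right):
  rows 0-3 [a,b,c=000]: 1111  = hex F
  rows 4-7 [a,b,c=001]: 1111  = hex F
  rows 8-11 [a,b,c=010]: 1111  = hex F
  rows 12-15 [a,b,c=011]: 1111  = hex F
  rows 16-19 [a,b,c=100]: 1111  = hex F
  rows 20-23 [a,b,c=101]: 0101  = hex 5
  rows 24-27 [a,b,c=110]: 1111  = hex F
  rows 28-31 [a,b,c=111]: 0101  = hex 5
Output column (row 0 .. row 31) = 11111111111111111111010111110101
Output column grouped in 4s = 1111 1111 1111 1111 1111 0101 1111 0101 = 0xFFFFF5F5
Convert to decimal digit by digit (value = value*16 + digit):
  F -> 15
  15*16 + 15 (F) = 255
  255*16 + 15 (F) = 4095
  4095*16 + 15 (F) = 65535
  65535*16 + 15 (F) = 1048575
  1048575*16 + 5 = 16777205
  16777205*16 + 15 (F) = 268435295
  268435295*16 + 5 = 4294964725
Decimal = 4294964725

4294964725
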